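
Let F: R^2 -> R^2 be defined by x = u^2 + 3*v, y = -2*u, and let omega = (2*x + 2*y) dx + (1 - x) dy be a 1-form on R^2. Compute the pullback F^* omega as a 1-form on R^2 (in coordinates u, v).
F^* omega = (4*u^3 - 6*u^2 + 12*u*v + 6*v - 2) du + (6*u^2 - 12*u + 18*v) dv

Using F^*(f dg) = (f ∘ F) d(g ∘ F), substitute each coordinate x_i by F_i(u, v) in f_i, and replace dx_i by d F_i = (∂F_i/∂u) du + (∂F_i/∂v) dv.
  For the x component: f_1(F) = 2*u^2 - 4*u + 6*v; d F_1 = (2*u) du + (3) dv
  For the y component: f_2(F) = -u^2 - 3*v + 1; d F_2 = (-2) du + (0) dv
Combining and collecting du, dv coefficients:
  coeff of du: 4*u^3 - 6*u^2 + 12*u*v + 6*v - 2
  coeff of dv: 6*u^2 - 12*u + 18*v
F^* omega = (4*u^3 - 6*u^2 + 12*u*v + 6*v - 2) du + (6*u^2 - 12*u + 18*v) dv.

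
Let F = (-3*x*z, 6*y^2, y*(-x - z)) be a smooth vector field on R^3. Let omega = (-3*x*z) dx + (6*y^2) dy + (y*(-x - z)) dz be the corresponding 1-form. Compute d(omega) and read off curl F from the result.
d(omega) = (-x - z) dy ∧ dz + (-3*x + y) dz ∧ dx + (0) dx ∧ dy; curl F = (-x - z, -3*x + y, 0)

d omega = sum_{i<j} (∂f_j/∂x_i - ∂f_i/∂x_j) dx_i ∧ dx_j. Under the identification (dy ∧ dz, dz ∧ dx, dx ∧ dy) ↔ (e_x, e_y, e_z), the coefficients are exactly the components of curl F. Compute:
  ∂R/∂y - ∂Q/∂z = (-x - z) - (0) = -x - z
  ∂P/∂z - ∂R/∂x = (-3*x) - (-y) = -3*x + y
  ∂Q/∂x - ∂P/∂y = (0) - (0) = 0.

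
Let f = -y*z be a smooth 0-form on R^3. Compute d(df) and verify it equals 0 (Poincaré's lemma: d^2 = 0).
d(df) = 0

Step 1: df = sum_i (∂f/∂x_i) dx_i = (0) dx + (-z) dy + (-y) dz.
Step 2: Apply d again. Using the 1-form formula, the coefficient of dx ∧ dy in d(df) is ∂^2 f/∂x ∂y - ∂^2 f/∂y ∂x = (0) - (0) = 0 (equality of mixed partials for smooth f).
Similarly for dx ∧ dz and dy ∧ dz — all coefficients vanish. So d(df) = 0.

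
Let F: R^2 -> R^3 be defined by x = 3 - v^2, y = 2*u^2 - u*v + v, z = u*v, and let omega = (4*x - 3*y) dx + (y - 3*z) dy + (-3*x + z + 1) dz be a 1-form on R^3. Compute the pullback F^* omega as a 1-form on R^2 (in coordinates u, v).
F^* omega = (8*u^3 - 18*u^2*v + 5*u*v^2 + 4*u*v + 3*v^3 - v^2 - 8*v) du + (-2*u^3 + 17*u^2*v + 2*u^2 - 3*u*v^2 - 5*u*v - 8*u + 8*v^3 + 6*v^2 - 23*v) dv

Using F^*(f dg) = (f ∘ F) d(g ∘ F), substitute each coordinate x_i by F_i(u, v) in f_i, and replace dx_i by d F_i = (∂F_i/∂u) du + (∂F_i/∂v) dv.
  For the x component: f_1(F) = -6*u^2 + 3*u*v - 4*v^2 - 3*v + 12; d F_1 = (0) du + (-2*v) dv
  For the y component: f_2(F) = 2*u^2 - 4*u*v + v; d F_2 = (4*u - v) du + (1 - u) dv
  For the z component: f_3(F) = u*v + 3*v^2 - 8; d F_3 = (v) du + (u) dv
Combining and collecting du, dv coefficients:
  coeff of du: 8*u^3 - 18*u^2*v + 5*u*v^2 + 4*u*v + 3*v^3 - v^2 - 8*v
  coeff of dv: -2*u^3 + 17*u^2*v + 2*u^2 - 3*u*v^2 - 5*u*v - 8*u + 8*v^3 + 6*v^2 - 23*v
F^* omega = (8*u^3 - 18*u^2*v + 5*u*v^2 + 4*u*v + 3*v^3 - v^2 - 8*v) du + (-2*u^3 + 17*u^2*v + 2*u^2 - 3*u*v^2 - 5*u*v - 8*u + 8*v^3 + 6*v^2 - 23*v) dv.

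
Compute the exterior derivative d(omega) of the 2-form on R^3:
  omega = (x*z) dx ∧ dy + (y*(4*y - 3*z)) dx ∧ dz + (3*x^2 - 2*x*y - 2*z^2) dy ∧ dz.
d(omega) = (7*x - 10*y + 3*z) dx ∧ dy ∧ dz

For a 2-form omega = sum_{i<j} g_{ij} dx_i ∧ dx_j, the exterior derivative is
  d(omega) = sum_{i<j} d(g_{ij}) ∧ dx_i ∧ dx_j = sum_{i<j, k} (∂g_{ij}/∂x_k) dx_k ∧ dx_i ∧ dx_j.
Expand each term, using dx_k ∧ dx_i ∧ dx_j = sgn(permutation) dx_{(a)} ∧ dx_{(b)} ∧ dx_{(c)} with (a < b < c) sorted:
  d(x*z) includes (∂/∂z)(x*z) dz = (x) dz, which multiplied by dx ∧ dy gives (x) dx ∧ dy ∧ dz
  d(y*(4*y - 3*z)) includes (∂/∂y)(y*(4*y - 3*z)) dy = (8*y - 3*z) dy, which multiplied by dx ∧ dz gives (-8*y + 3*z) dx ∧ dy ∧ dz
  d(3*x^2 - 2*x*y - 2*z^2) includes (∂/∂x)(3*x^2 - 2*x*y - 2*z^2) dx = (6*x - 2*y) dx, which multiplied by dy ∧ dz gives (6*x - 2*y) dx ∧ dy ∧ dz
Collecting like 3-forms: d(omega) = (7*x - 10*y + 3*z) dx ∧ dy ∧ dz.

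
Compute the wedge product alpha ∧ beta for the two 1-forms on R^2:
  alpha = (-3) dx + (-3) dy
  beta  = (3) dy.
alpha ∧ beta = (-9) dx ∧ dy

Distribute the wedge, using dx_i ∧ dx_j = -dx_j ∧ dx_i and dx_i ∧ dx_i = 0. For each pair (i, j) with i < j, the coefficient of dx_i ∧ dx_j in alpha ∧ beta is (alpha_i * beta_j - alpha_j * beta_i). Collecting: alpha ∧ beta = (-9) dx ∧ dy.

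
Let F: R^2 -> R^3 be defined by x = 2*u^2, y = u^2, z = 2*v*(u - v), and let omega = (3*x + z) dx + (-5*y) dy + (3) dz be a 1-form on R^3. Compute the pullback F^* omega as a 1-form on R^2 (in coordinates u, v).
F^* omega = (14*u^3 + 8*u^2*v - 8*u*v^2 + 6*v) du + (6*u - 12*v) dv

Using F^*(f dg) = (f ∘ F) d(g ∘ F), substitute each coordinate x_i by F_i(u, v) in f_i, and replace dx_i by d F_i = (∂F_i/∂u) du + (∂F_i/∂v) dv.
  For the x component: f_1(F) = 6*u^2 + 2*u*v - 2*v^2; d F_1 = (4*u) du + (0) dv
  For the y component: f_2(F) = -5*u^2; d F_2 = (2*u) du + (0) dv
  For the z component: f_3(F) = 3; d F_3 = (2*v) du + (2*u - 4*v) dv
Combining and collecting du, dv coefficients:
  coeff of du: 14*u^3 + 8*u^2*v - 8*u*v^2 + 6*v
  coeff of dv: 6*u - 12*v
F^* omega = (14*u^3 + 8*u^2*v - 8*u*v^2 + 6*v) du + (6*u - 12*v) dv.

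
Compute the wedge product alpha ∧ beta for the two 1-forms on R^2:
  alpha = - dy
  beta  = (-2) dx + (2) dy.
alpha ∧ beta = (-2) dx ∧ dy

Distribute the wedge, using dx_i ∧ dx_j = -dx_j ∧ dx_i and dx_i ∧ dx_i = 0. For each pair (i, j) with i < j, the coefficient of dx_i ∧ dx_j in alpha ∧ beta is (alpha_i * beta_j - alpha_j * beta_i). Collecting: alpha ∧ beta = (-2) dx ∧ dy.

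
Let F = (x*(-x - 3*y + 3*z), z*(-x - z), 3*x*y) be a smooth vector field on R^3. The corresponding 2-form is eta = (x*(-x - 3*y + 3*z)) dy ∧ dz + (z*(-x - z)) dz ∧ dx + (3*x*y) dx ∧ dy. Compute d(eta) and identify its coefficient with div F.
d(eta) = (-2*x - 3*y + 3*z) dx ∧ dy ∧ dz; div F = -2*x - 3*y + 3*z

For a 2-form in R^3 of the form above, applying d gives a 3-form with coefficient ∂P/∂x + ∂Q/∂y + ∂R/∂z:
  ∂P/∂x = -2*x - 3*y + 3*z
  ∂Q/∂y = 0
  ∂R/∂z = 0
Sum = -2*x - 3*y + 3*z, which is exactly div F.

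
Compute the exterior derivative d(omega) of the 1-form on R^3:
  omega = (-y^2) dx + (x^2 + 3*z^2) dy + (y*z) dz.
d(omega) = (2*x + 2*y) dx ∧ dy + (-5*z) dy ∧ dz

For a 1-form omega = sum_i f_i dx_i, the exterior derivative is
  d(omega) = sum_{i < j} (∂f_j/∂x_i - ∂f_i/∂x_j) dx_i ∧ dx_j.
  coefficient of dx ∧ dy: ∂f_2/∂x - ∂f_1/∂y = ∂(x^2 + 3*z^2)/∂x - ∂(-y^2)/∂y = 2*x + 2*y
  coefficient of dy ∧ dz: ∂f_3/∂y - ∂f_2/∂z = ∂(y*z)/∂y - ∂(x^2 + 3*z^2)/∂z = -5*z
Assembling: d(omega) = (2*x + 2*y) dx ∧ dy + (-5*z) dy ∧ dz.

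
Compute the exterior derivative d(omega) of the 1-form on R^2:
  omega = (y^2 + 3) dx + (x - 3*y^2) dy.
d(omega) = (1 - 2*y) dx ∧ dy

For a 1-form omega = sum_i f_i dx_i, the exterior derivative is
  d(omega) = sum_{i < j} (∂f_j/∂x_i - ∂f_i/∂x_j) dx_i ∧ dx_j.
  coefficient of dx ∧ dy: ∂f_2/∂x - ∂f_1/∂y = ∂(x - 3*y^2)/∂x - ∂(y^2 + 3)/∂y = 1 - 2*y
Assembling: d(omega) = (1 - 2*y) dx ∧ dy.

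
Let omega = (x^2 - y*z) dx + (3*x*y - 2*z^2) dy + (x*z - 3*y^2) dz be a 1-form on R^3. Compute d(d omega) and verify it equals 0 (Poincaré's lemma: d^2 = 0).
d(d omega) = 0

Step 1: d omega = sum_{i<j} (∂f_j/∂x_i - ∂f_i/∂x_j) dx_i ∧ dx_j:
  coeff of dx ∧ dy: 3*y + z
  coeff of dx ∧ dz: y + z
  coeff of dy ∧ dz: -6*y + 4*z
Step 2: Apply d again to each 2-form coefficient. The only possible 3-form in R^3 is dx ∧ dy ∧ dz, with coefficient
  ∂(coeff of dy∧dz)/∂x - ∂(coeff of dx∧dz)/∂y + ∂(coeff of dx∧dy)/∂z
  = ∂/∂x (-6*y + 4*z) - ∂/∂y (y + z) + ∂/∂z (3*y + z).
Each of these terms simplifies to sums of mixed partials that cancel in pairs. The result is 0 (by equality of mixed partials for smooth functions — Schwarz / Clairaut).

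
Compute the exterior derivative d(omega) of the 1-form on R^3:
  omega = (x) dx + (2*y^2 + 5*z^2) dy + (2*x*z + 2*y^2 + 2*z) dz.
d(omega) = (2*z) dx ∧ dz + (4*y - 10*z) dy ∧ dz

For a 1-form omega = sum_i f_i dx_i, the exterior derivative is
  d(omega) = sum_{i < j} (∂f_j/∂x_i - ∂f_i/∂x_j) dx_i ∧ dx_j.
  coefficient of dx ∧ dz: ∂f_3/∂x - ∂f_1/∂z = ∂(2*x*z + 2*y^2 + 2*z)/∂x - ∂(x)/∂z = 2*z
  coefficient of dy ∧ dz: ∂f_3/∂y - ∂f_2/∂z = ∂(2*x*z + 2*y^2 + 2*z)/∂y - ∂(2*y^2 + 5*z^2)/∂z = 4*y - 10*z
Assembling: d(omega) = (2*z) dx ∧ dz + (4*y - 10*z) dy ∧ dz.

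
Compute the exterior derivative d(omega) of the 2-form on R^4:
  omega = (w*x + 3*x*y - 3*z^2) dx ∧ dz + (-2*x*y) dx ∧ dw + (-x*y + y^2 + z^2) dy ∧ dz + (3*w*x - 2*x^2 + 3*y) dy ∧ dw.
d(omega) = (-3*x - y) dx ∧ dy ∧ dz + (x) dx ∧ dz ∧ dw + (3*w - 2*x) dx ∧ dy ∧ dw

For a 2-form omega = sum_{i<j} g_{ij} dx_i ∧ dx_j, the exterior derivative is
  d(omega) = sum_{i<j} d(g_{ij}) ∧ dx_i ∧ dx_j = sum_{i<j, k} (∂g_{ij}/∂x_k) dx_k ∧ dx_i ∧ dx_j.
Expand each term, using dx_k ∧ dx_i ∧ dx_j = sgn(permutation) dx_{(a)} ∧ dx_{(b)} ∧ dx_{(c)} with (a < b < c) sorted:
  d(w*x + 3*x*y - 3*z^2) includes (∂/∂y)(w*x + 3*x*y - 3*z^2) dy = (3*x) dy, which multiplied by dx ∧ dz gives (-3*x) dx ∧ dy ∧ dz
  d(w*x + 3*x*y - 3*z^2) includes (∂/∂w)(w*x + 3*x*y - 3*z^2) dw = (x) dw, which multiplied by dx ∧ dz gives (x) dx ∧ dz ∧ dw
  d(-2*x*y) includes (∂/∂y)(-2*x*y) dy = (-2*x) dy, which multiplied by dx ∧ dw gives (2*x) dx ∧ dy ∧ dw
  d(-x*y + y^2 + z^2) includes (∂/∂x)(-x*y + y^2 + z^2) dx = (-y) dx, which multiplied by dy ∧ dz gives (-y) dx ∧ dy ∧ dz
  d(3*w*x - 2*x^2 + 3*y) includes (∂/∂x)(3*w*x - 2*x^2 + 3*y) dx = (3*w - 4*x) dx, which multiplied by dy ∧ dw gives (3*w - 4*x) dx ∧ dy ∧ dw
Collecting like 3-forms: d(omega) = (-3*x - y) dx ∧ dy ∧ dz + (x) dx ∧ dz ∧ dw + (3*w - 2*x) dx ∧ dy ∧ dw.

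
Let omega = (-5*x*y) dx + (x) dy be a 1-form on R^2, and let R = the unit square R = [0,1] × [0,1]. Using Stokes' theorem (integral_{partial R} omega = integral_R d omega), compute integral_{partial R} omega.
integral_(partial R) omega = 7/2

Stokes: integral_partial_R omega = integral_R d omega with d omega = (∂Q/∂x - ∂P/∂y) dx ∧ dy.
  ∂Q/∂x = 1
  ∂P/∂y = -5*x
  integrand = ∂Q/∂x - ∂P/∂y = 5*x + 1.
Integrating over R: integral_0^1 integral_0^1 (5*x + 1) dx dy = 7/2.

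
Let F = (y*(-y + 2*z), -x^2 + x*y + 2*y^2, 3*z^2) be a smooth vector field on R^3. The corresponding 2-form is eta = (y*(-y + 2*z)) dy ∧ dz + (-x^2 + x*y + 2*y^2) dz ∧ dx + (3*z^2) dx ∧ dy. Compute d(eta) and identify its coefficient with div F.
d(eta) = (x + 4*y + 6*z) dx ∧ dy ∧ dz; div F = x + 4*y + 6*z

For a 2-form in R^3 of the form above, applying d gives a 3-form with coefficient ∂P/∂x + ∂Q/∂y + ∂R/∂z:
  ∂P/∂x = 0
  ∂Q/∂y = x + 4*y
  ∂R/∂z = 6*z
Sum = x + 4*y + 6*z, which is exactly div F.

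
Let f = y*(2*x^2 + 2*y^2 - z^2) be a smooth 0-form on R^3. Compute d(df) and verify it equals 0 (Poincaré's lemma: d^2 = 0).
d(df) = 0

Step 1: df = sum_i (∂f/∂x_i) dx_i = (4*x*y) dx + (2*x^2 + 6*y^2 - z^2) dy + (-2*y*z) dz.
Step 2: Apply d again. Using the 1-form formula, the coefficient of dx ∧ dy in d(df) is ∂^2 f/∂x ∂y - ∂^2 f/∂y ∂x = (4*x) - (4*x) = 0 (equality of mixed partials for smooth f).
Similarly for dx ∧ dz and dy ∧ dz — all coefficients vanish. So d(df) = 0.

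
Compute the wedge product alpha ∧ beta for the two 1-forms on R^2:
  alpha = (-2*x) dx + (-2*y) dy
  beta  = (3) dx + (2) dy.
alpha ∧ beta = (-4*x + 6*y) dx ∧ dy

Distribute the wedge, using dx_i ∧ dx_j = -dx_j ∧ dx_i and dx_i ∧ dx_i = 0. For each pair (i, j) with i < j, the coefficient of dx_i ∧ dx_j in alpha ∧ beta is (alpha_i * beta_j - alpha_j * beta_i). Collecting: alpha ∧ beta = (-4*x + 6*y) dx ∧ dy.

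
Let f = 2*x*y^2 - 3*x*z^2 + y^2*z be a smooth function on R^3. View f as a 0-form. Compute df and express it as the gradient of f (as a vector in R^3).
df = (2*y^2 - 3*z^2) dx + (2*y*(2*x + z)) dy + (-6*x*z + y^2) dz; grad f = (2*y^2 - 3*z^2, 2*y*(2*x + z), -6*x*z + y^2)

For a 0-form f, d f = (∂f/∂x) dx + (∂f/∂y) dy + (∂f/∂z) dz. The components of the vector representation are exactly the entries of grad f in Cartesian coordinates:
  ∂f/∂x = 2*y^2 - 3*z^2
  ∂f/∂y = 2*y*(2*x + z)
  ∂f/∂z = -6*x*z + y^2.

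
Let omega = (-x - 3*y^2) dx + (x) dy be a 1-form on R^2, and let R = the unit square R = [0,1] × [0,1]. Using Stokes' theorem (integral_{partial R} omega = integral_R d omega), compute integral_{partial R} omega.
integral_(partial R) omega = 4

Stokes: integral_partial_R omega = integral_R d omega with d omega = (∂Q/∂x - ∂P/∂y) dx ∧ dy.
  ∂Q/∂x = 1
  ∂P/∂y = -6*y
  integrand = ∂Q/∂x - ∂P/∂y = 6*y + 1.
Integrating over R: integral_0^1 integral_0^1 (6*y + 1) dx dy = 4.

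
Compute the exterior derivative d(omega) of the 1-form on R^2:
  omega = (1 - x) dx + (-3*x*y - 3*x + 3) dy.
d(omega) = (-3*y - 3) dx ∧ dy

For a 1-form omega = sum_i f_i dx_i, the exterior derivative is
  d(omega) = sum_{i < j} (∂f_j/∂x_i - ∂f_i/∂x_j) dx_i ∧ dx_j.
  coefficient of dx ∧ dy: ∂f_2/∂x - ∂f_1/∂y = ∂(-3*x*y - 3*x + 3)/∂x - ∂(1 - x)/∂y = -3*y - 3
Assembling: d(omega) = (-3*y - 3) dx ∧ dy.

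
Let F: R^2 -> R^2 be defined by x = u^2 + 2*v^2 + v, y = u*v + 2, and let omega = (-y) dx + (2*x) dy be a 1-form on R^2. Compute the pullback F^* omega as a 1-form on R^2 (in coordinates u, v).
F^* omega = (-4*u + 4*v^3 + 2*v^2) du + (2*u^3 + u*v - 8*v - 2) dv

Using F^*(f dg) = (f ∘ F) d(g ∘ F), substitute each coordinate x_i by F_i(u, v) in f_i, and replace dx_i by d F_i = (∂F_i/∂u) du + (∂F_i/∂v) dv.
  For the x component: f_1(F) = -u*v - 2; d F_1 = (2*u) du + (4*v + 1) dv
  For the y component: f_2(F) = 2*u^2 + 4*v^2 + 2*v; d F_2 = (v) du + (u) dv
Combining and collecting du, dv coefficients:
  coeff of du: -4*u + 4*v^3 + 2*v^2
  coeff of dv: 2*u^3 + u*v - 8*v - 2
F^* omega = (-4*u + 4*v^3 + 2*v^2) du + (2*u^3 + u*v - 8*v - 2) dv.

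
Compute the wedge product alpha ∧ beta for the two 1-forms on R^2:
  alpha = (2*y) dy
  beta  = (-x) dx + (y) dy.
alpha ∧ beta = (2*x*y) dx ∧ dy

Distribute the wedge, using dx_i ∧ dx_j = -dx_j ∧ dx_i and dx_i ∧ dx_i = 0. For each pair (i, j) with i < j, the coefficient of dx_i ∧ dx_j in alpha ∧ beta is (alpha_i * beta_j - alpha_j * beta_i). Collecting: alpha ∧ beta = (2*x*y) dx ∧ dy.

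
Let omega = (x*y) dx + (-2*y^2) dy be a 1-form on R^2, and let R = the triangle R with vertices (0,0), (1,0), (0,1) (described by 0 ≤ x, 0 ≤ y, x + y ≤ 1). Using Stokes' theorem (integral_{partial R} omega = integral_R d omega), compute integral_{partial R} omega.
integral_(partial R) omega = -1/6

Stokes: integral_partial_R omega = integral_R d omega with d omega = (∂Q/∂x - ∂P/∂y) dx ∧ dy.
  ∂Q/∂x = 0
  ∂P/∂y = x
  integrand = ∂Q/∂x - ∂P/∂y = -x.
Integrating over R: integral_0^1 integral_0^{1-x} (-x) dy dx = -1/6.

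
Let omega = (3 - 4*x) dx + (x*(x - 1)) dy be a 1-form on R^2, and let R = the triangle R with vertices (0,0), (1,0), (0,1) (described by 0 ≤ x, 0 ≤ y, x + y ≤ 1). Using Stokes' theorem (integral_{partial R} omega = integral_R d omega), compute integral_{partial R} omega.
integral_(partial R) omega = -1/6

Stokes: integral_partial_R omega = integral_R d omega with d omega = (∂Q/∂x - ∂P/∂y) dx ∧ dy.
  ∂Q/∂x = 2*x - 1
  ∂P/∂y = 0
  integrand = ∂Q/∂x - ∂P/∂y = 2*x - 1.
Integrating over R: integral_0^1 integral_0^{1-x} (2*x - 1) dy dx = -1/6.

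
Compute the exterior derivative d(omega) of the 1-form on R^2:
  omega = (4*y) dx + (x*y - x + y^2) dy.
d(omega) = (y - 5) dx ∧ dy

For a 1-form omega = sum_i f_i dx_i, the exterior derivative is
  d(omega) = sum_{i < j} (∂f_j/∂x_i - ∂f_i/∂x_j) dx_i ∧ dx_j.
  coefficient of dx ∧ dy: ∂f_2/∂x - ∂f_1/∂y = ∂(x*y - x + y^2)/∂x - ∂(4*y)/∂y = y - 5
Assembling: d(omega) = (y - 5) dx ∧ dy.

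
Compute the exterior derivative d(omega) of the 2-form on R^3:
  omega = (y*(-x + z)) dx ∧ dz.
d(omega) = (x - z) dx ∧ dy ∧ dz

For a 2-form omega = sum_{i<j} g_{ij} dx_i ∧ dx_j, the exterior derivative is
  d(omega) = sum_{i<j} d(g_{ij}) ∧ dx_i ∧ dx_j = sum_{i<j, k} (∂g_{ij}/∂x_k) dx_k ∧ dx_i ∧ dx_j.
Expand each term, using dx_k ∧ dx_i ∧ dx_j = sgn(permutation) dx_{(a)} ∧ dx_{(b)} ∧ dx_{(c)} with (a < b < c) sorted:
  d(y*(-x + z)) includes (∂/∂y)(y*(-x + z)) dy = (-x + z) dy, which multiplied by dx ∧ dz gives (x - z) dx ∧ dy ∧ dz
Collecting like 3-forms: d(omega) = (x - z) dx ∧ dy ∧ dz.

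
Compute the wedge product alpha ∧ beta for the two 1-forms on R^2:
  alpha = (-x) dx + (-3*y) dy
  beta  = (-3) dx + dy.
alpha ∧ beta = (-x - 9*y) dx ∧ dy

Distribute the wedge, using dx_i ∧ dx_j = -dx_j ∧ dx_i and dx_i ∧ dx_i = 0. For each pair (i, j) with i < j, the coefficient of dx_i ∧ dx_j in alpha ∧ beta is (alpha_i * beta_j - alpha_j * beta_i). Collecting: alpha ∧ beta = (-x - 9*y) dx ∧ dy.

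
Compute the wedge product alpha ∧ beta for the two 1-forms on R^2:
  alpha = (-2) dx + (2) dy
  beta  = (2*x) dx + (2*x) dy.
alpha ∧ beta = (-8*x) dx ∧ dy

Distribute the wedge, using dx_i ∧ dx_j = -dx_j ∧ dx_i and dx_i ∧ dx_i = 0. For each pair (i, j) with i < j, the coefficient of dx_i ∧ dx_j in alpha ∧ beta is (alpha_i * beta_j - alpha_j * beta_i). Collecting: alpha ∧ beta = (-8*x) dx ∧ dy.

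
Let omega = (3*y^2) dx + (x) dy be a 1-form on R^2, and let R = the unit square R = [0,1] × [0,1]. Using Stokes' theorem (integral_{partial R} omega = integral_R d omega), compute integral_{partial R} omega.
integral_(partial R) omega = -2

Stokes: integral_partial_R omega = integral_R d omega with d omega = (∂Q/∂x - ∂P/∂y) dx ∧ dy.
  ∂Q/∂x = 1
  ∂P/∂y = 6*y
  integrand = ∂Q/∂x - ∂P/∂y = 1 - 6*y.
Integrating over R: integral_0^1 integral_0^1 (1 - 6*y) dx dy = -2.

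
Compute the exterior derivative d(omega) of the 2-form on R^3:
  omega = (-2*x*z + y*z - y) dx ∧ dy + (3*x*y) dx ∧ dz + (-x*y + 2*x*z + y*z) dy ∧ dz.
d(omega) = (-5*x + 2*z) dx ∧ dy ∧ dz

For a 2-form omega = sum_{i<j} g_{ij} dx_i ∧ dx_j, the exterior derivative is
  d(omega) = sum_{i<j} d(g_{ij}) ∧ dx_i ∧ dx_j = sum_{i<j, k} (∂g_{ij}/∂x_k) dx_k ∧ dx_i ∧ dx_j.
Expand each term, using dx_k ∧ dx_i ∧ dx_j = sgn(permutation) dx_{(a)} ∧ dx_{(b)} ∧ dx_{(c)} with (a < b < c) sorted:
  d(-2*x*z + y*z - y) includes (∂/∂z)(-2*x*z + y*z - y) dz = (-2*x + y) dz, which multiplied by dx ∧ dy gives (-2*x + y) dx ∧ dy ∧ dz
  d(3*x*y) includes (∂/∂y)(3*x*y) dy = (3*x) dy, which multiplied by dx ∧ dz gives (-3*x) dx ∧ dy ∧ dz
  d(-x*y + 2*x*z + y*z) includes (∂/∂x)(-x*y + 2*x*z + y*z) dx = (-y + 2*z) dx, which multiplied by dy ∧ dz gives (-y + 2*z) dx ∧ dy ∧ dz
Collecting like 3-forms: d(omega) = (-5*x + 2*z) dx ∧ dy ∧ dz.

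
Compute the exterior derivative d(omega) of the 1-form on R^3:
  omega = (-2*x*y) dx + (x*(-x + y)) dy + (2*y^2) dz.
d(omega) = (y) dx ∧ dy + (4*y) dy ∧ dz

For a 1-form omega = sum_i f_i dx_i, the exterior derivative is
  d(omega) = sum_{i < j} (∂f_j/∂x_i - ∂f_i/∂x_j) dx_i ∧ dx_j.
  coefficient of dx ∧ dy: ∂f_2/∂x - ∂f_1/∂y = ∂(x*(-x + y))/∂x - ∂(-2*x*y)/∂y = y
  coefficient of dy ∧ dz: ∂f_3/∂y - ∂f_2/∂z = ∂(2*y^2)/∂y - ∂(x*(-x + y))/∂z = 4*y
Assembling: d(omega) = (y) dx ∧ dy + (4*y) dy ∧ dz.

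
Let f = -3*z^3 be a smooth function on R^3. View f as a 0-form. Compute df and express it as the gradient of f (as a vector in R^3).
df = (0) dx + (0) dy + (-9*z^2) dz; grad f = (0, 0, -9*z^2)

For a 0-form f, d f = (∂f/∂x) dx + (∂f/∂y) dy + (∂f/∂z) dz. The components of the vector representation are exactly the entries of grad f in Cartesian coordinates:
  ∂f/∂x = 0
  ∂f/∂y = 0
  ∂f/∂z = -9*z^2.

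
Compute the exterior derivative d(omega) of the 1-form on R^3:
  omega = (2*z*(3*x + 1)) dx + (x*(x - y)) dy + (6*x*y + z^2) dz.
d(omega) = (2*x - y) dx ∧ dy + (-6*x + 6*y - 2) dx ∧ dz + (6*x) dy ∧ dz

For a 1-form omega = sum_i f_i dx_i, the exterior derivative is
  d(omega) = sum_{i < j} (∂f_j/∂x_i - ∂f_i/∂x_j) dx_i ∧ dx_j.
  coefficient of dx ∧ dy: ∂f_2/∂x - ∂f_1/∂y = ∂(x*(x - y))/∂x - ∂(2*z*(3*x + 1))/∂y = 2*x - y
  coefficient of dx ∧ dz: ∂f_3/∂x - ∂f_1/∂z = ∂(6*x*y + z^2)/∂x - ∂(2*z*(3*x + 1))/∂z = -6*x + 6*y - 2
  coefficient of dy ∧ dz: ∂f_3/∂y - ∂f_2/∂z = ∂(6*x*y + z^2)/∂y - ∂(x*(x - y))/∂z = 6*x
Assembling: d(omega) = (2*x - y) dx ∧ dy + (-6*x + 6*y - 2) dx ∧ dz + (6*x) dy ∧ dz.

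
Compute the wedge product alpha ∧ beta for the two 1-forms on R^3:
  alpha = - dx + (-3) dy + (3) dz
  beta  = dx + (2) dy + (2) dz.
alpha ∧ beta = (1) dx ∧ dy + (-5) dx ∧ dz + (-12) dy ∧ dz

Distribute the wedge, using dx_i ∧ dx_j = -dx_j ∧ dx_i and dx_i ∧ dx_i = 0. For each pair (i, j) with i < j, the coefficient of dx_i ∧ dx_j in alpha ∧ beta is (alpha_i * beta_j - alpha_j * beta_i). Collecting: alpha ∧ beta = (1) dx ∧ dy + (-5) dx ∧ dz + (-12) dy ∧ dz.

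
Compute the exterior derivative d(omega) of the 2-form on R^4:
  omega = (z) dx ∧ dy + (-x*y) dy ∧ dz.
d(omega) = (1 - y) dx ∧ dy ∧ dz

For a 2-form omega = sum_{i<j} g_{ij} dx_i ∧ dx_j, the exterior derivative is
  d(omega) = sum_{i<j} d(g_{ij}) ∧ dx_i ∧ dx_j = sum_{i<j, k} (∂g_{ij}/∂x_k) dx_k ∧ dx_i ∧ dx_j.
Expand each term, using dx_k ∧ dx_i ∧ dx_j = sgn(permutation) dx_{(a)} ∧ dx_{(b)} ∧ dx_{(c)} with (a < b < c) sorted:
  d(z) includes (∂/∂z)(z) dz = (1) dz, which multiplied by dx ∧ dy gives (1) dx ∧ dy ∧ dz
  d(-x*y) includes (∂/∂x)(-x*y) dx = (-y) dx, which multiplied by dy ∧ dz gives (-y) dx ∧ dy ∧ dz
Collecting like 3-forms: d(omega) = (1 - y) dx ∧ dy ∧ dz.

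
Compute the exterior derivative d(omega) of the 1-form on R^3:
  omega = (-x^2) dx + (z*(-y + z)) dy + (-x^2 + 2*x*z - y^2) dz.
d(omega) = (-2*x + 2*z) dx ∧ dz + (-y - 2*z) dy ∧ dz

For a 1-form omega = sum_i f_i dx_i, the exterior derivative is
  d(omega) = sum_{i < j} (∂f_j/∂x_i - ∂f_i/∂x_j) dx_i ∧ dx_j.
  coefficient of dx ∧ dz: ∂f_3/∂x - ∂f_1/∂z = ∂(-x^2 + 2*x*z - y^2)/∂x - ∂(-x^2)/∂z = -2*x + 2*z
  coefficient of dy ∧ dz: ∂f_3/∂y - ∂f_2/∂z = ∂(-x^2 + 2*x*z - y^2)/∂y - ∂(z*(-y + z))/∂z = -y - 2*z
Assembling: d(omega) = (-2*x + 2*z) dx ∧ dz + (-y - 2*z) dy ∧ dz.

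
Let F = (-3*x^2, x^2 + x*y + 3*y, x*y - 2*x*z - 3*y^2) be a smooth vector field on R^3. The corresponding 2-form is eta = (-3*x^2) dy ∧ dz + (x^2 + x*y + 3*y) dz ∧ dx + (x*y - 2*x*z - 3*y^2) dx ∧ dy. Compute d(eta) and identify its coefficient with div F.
d(eta) = (3 - 7*x) dx ∧ dy ∧ dz; div F = 3 - 7*x

For a 2-form in R^3 of the form above, applying d gives a 3-form with coefficient ∂P/∂x + ∂Q/∂y + ∂R/∂z:
  ∂P/∂x = -6*x
  ∂Q/∂y = x + 3
  ∂R/∂z = -2*x
Sum = 3 - 7*x, which is exactly div F.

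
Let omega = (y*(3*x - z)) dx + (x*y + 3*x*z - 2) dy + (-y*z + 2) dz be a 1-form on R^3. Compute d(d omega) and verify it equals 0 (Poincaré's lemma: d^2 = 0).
d(d omega) = 0

Step 1: d omega = sum_{i<j} (∂f_j/∂x_i - ∂f_i/∂x_j) dx_i ∧ dx_j:
  coeff of dx ∧ dy: -3*x + y + 4*z
  coeff of dx ∧ dz: y
  coeff of dy ∧ dz: -3*x - z
Step 2: Apply d again to each 2-form coefficient. The only possible 3-form in R^3 is dx ∧ dy ∧ dz, with coefficient
  ∂(coeff of dy∧dz)/∂x - ∂(coeff of dx∧dz)/∂y + ∂(coeff of dx∧dy)/∂z
  = ∂/∂x (-3*x - z) - ∂/∂y (y) + ∂/∂z (-3*x + y + 4*z).
Each of these terms simplifies to sums of mixed partials that cancel in pairs. The result is 0 (by equality of mixed partials for smooth functions — Schwarz / Clairaut).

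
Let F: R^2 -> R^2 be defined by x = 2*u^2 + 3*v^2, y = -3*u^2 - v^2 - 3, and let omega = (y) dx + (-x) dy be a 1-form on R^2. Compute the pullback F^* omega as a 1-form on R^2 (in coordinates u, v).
F^* omega = (2*u*(7*v^2 - 6)) du + (2*v*(-7*u^2 - 9)) dv

Using F^*(f dg) = (f ∘ F) d(g ∘ F), substitute each coordinate x_i by F_i(u, v) in f_i, and replace dx_i by d F_i = (∂F_i/∂u) du + (∂F_i/∂v) dv.
  For the x component: f_1(F) = -3*u^2 - v^2 - 3; d F_1 = (4*u) du + (6*v) dv
  For the y component: f_2(F) = -2*u^2 - 3*v^2; d F_2 = (-6*u) du + (-2*v) dv
Combining and collecting du, dv coefficients:
  coeff of du: 2*u*(7*v^2 - 6)
  coeff of dv: 2*v*(-7*u^2 - 9)
F^* omega = (2*u*(7*v^2 - 6)) du + (2*v*(-7*u^2 - 9)) dv.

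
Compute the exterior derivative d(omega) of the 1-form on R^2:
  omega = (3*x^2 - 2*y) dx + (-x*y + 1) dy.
d(omega) = (2 - y) dx ∧ dy

For a 1-form omega = sum_i f_i dx_i, the exterior derivative is
  d(omega) = sum_{i < j} (∂f_j/∂x_i - ∂f_i/∂x_j) dx_i ∧ dx_j.
  coefficient of dx ∧ dy: ∂f_2/∂x - ∂f_1/∂y = ∂(-x*y + 1)/∂x - ∂(3*x^2 - 2*y)/∂y = 2 - y
Assembling: d(omega) = (2 - y) dx ∧ dy.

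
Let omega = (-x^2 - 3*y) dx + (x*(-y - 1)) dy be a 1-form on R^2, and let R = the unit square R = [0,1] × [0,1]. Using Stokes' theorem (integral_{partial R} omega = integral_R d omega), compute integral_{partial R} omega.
integral_(partial R) omega = 3/2

Stokes: integral_partial_R omega = integral_R d omega with d omega = (∂Q/∂x - ∂P/∂y) dx ∧ dy.
  ∂Q/∂x = -y - 1
  ∂P/∂y = -3
  integrand = ∂Q/∂x - ∂P/∂y = 2 - y.
Integrating over R: integral_0^1 integral_0^1 (2 - y) dx dy = 3/2.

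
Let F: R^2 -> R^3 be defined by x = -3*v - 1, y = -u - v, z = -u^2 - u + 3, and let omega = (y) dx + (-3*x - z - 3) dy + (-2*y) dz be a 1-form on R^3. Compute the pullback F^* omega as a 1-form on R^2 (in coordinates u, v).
F^* omega = (-5*u^2 - 4*u*v - 3*u - 11*v + 3) du + (-u^2 + 2*u - 6*v + 3) dv

Using F^*(f dg) = (f ∘ F) d(g ∘ F), substitute each coordinate x_i by F_i(u, v) in f_i, and replace dx_i by d F_i = (∂F_i/∂u) du + (∂F_i/∂v) dv.
  For the x component: f_1(F) = -u - v; d F_1 = (0) du + (-3) dv
  For the y component: f_2(F) = u^2 + u + 9*v - 3; d F_2 = (-1) du + (-1) dv
  For the z component: f_3(F) = 2*u + 2*v; d F_3 = (-2*u - 1) du + (0) dv
Combining and collecting du, dv coefficients:
  coeff of du: -5*u^2 - 4*u*v - 3*u - 11*v + 3
  coeff of dv: -u^2 + 2*u - 6*v + 3
F^* omega = (-5*u^2 - 4*u*v - 3*u - 11*v + 3) du + (-u^2 + 2*u - 6*v + 3) dv.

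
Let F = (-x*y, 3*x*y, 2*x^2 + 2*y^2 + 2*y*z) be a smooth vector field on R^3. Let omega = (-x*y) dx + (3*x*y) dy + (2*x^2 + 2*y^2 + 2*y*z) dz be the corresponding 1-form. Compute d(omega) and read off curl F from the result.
d(omega) = (4*y + 2*z) dy ∧ dz + (-4*x) dz ∧ dx + (x + 3*y) dx ∧ dy; curl F = (4*y + 2*z, -4*x, x + 3*y)

d omega = sum_{i<j} (∂f_j/∂x_i - ∂f_i/∂x_j) dx_i ∧ dx_j. Under the identification (dy ∧ dz, dz ∧ dx, dx ∧ dy) ↔ (e_x, e_y, e_z), the coefficients are exactly the components of curl F. Compute:
  ∂R/∂y - ∂Q/∂z = (4*y + 2*z) - (0) = 4*y + 2*z
  ∂P/∂z - ∂R/∂x = (0) - (4*x) = -4*x
  ∂Q/∂x - ∂P/∂y = (3*y) - (-x) = x + 3*y.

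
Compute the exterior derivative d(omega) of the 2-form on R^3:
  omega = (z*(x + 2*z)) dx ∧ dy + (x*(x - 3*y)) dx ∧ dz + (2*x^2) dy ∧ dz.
d(omega) = (8*x + 4*z) dx ∧ dy ∧ dz

For a 2-form omega = sum_{i<j} g_{ij} dx_i ∧ dx_j, the exterior derivative is
  d(omega) = sum_{i<j} d(g_{ij}) ∧ dx_i ∧ dx_j = sum_{i<j, k} (∂g_{ij}/∂x_k) dx_k ∧ dx_i ∧ dx_j.
Expand each term, using dx_k ∧ dx_i ∧ dx_j = sgn(permutation) dx_{(a)} ∧ dx_{(b)} ∧ dx_{(c)} with (a < b < c) sorted:
  d(z*(x + 2*z)) includes (∂/∂z)(z*(x + 2*z)) dz = (x + 4*z) dz, which multiplied by dx ∧ dy gives (x + 4*z) dx ∧ dy ∧ dz
  d(x*(x - 3*y)) includes (∂/∂y)(x*(x - 3*y)) dy = (-3*x) dy, which multiplied by dx ∧ dz gives (3*x) dx ∧ dy ∧ dz
  d(2*x^2) includes (∂/∂x)(2*x^2) dx = (4*x) dx, which multiplied by dy ∧ dz gives (4*x) dx ∧ dy ∧ dz
Collecting like 3-forms: d(omega) = (8*x + 4*z) dx ∧ dy ∧ dz.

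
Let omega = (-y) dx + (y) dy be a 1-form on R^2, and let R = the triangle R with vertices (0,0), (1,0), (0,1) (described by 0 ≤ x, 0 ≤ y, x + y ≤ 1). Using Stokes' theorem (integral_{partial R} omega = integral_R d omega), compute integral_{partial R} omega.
integral_(partial R) omega = 1/2

Stokes: integral_partial_R omega = integral_R d omega with d omega = (∂Q/∂x - ∂P/∂y) dx ∧ dy.
  ∂Q/∂x = 0
  ∂P/∂y = -1
  integrand = ∂Q/∂x - ∂P/∂y = 1.
Integrating over R: integral_0^1 integral_0^{1-x} (1) dy dx = 1/2.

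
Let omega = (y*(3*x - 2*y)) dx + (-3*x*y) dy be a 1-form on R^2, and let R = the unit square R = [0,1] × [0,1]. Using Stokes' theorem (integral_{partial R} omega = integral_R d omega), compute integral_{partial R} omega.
integral_(partial R) omega = -1

Stokes: integral_partial_R omega = integral_R d omega with d omega = (∂Q/∂x - ∂P/∂y) dx ∧ dy.
  ∂Q/∂x = -3*y
  ∂P/∂y = 3*x - 4*y
  integrand = ∂Q/∂x - ∂P/∂y = -3*x + y.
Integrating over R: integral_0^1 integral_0^1 (-3*x + y) dx dy = -1.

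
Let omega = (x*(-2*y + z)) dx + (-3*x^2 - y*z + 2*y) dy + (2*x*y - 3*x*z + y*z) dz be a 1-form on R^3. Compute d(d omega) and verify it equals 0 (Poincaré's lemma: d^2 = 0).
d(d omega) = 0

Step 1: d omega = sum_{i<j} (∂f_j/∂x_i - ∂f_i/∂x_j) dx_i ∧ dx_j:
  coeff of dx ∧ dy: -4*x
  coeff of dx ∧ dz: -x + 2*y - 3*z
  coeff of dy ∧ dz: 2*x + y + z
Step 2: Apply d again to each 2-form coefficient. The only possible 3-form in R^3 is dx ∧ dy ∧ dz, with coefficient
  ∂(coeff of dy∧dz)/∂x - ∂(coeff of dx∧dz)/∂y + ∂(coeff of dx∧dy)/∂z
  = ∂/∂x (2*x + y + z) - ∂/∂y (-x + 2*y - 3*z) + ∂/∂z (-4*x).
Each of these terms simplifies to sums of mixed partials that cancel in pairs. The result is 0 (by equality of mixed partials for smooth functions — Schwarz / Clairaut).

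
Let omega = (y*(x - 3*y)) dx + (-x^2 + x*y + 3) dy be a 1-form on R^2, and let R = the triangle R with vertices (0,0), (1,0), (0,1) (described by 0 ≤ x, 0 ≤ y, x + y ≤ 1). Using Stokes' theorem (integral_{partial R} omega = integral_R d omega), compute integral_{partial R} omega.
integral_(partial R) omega = 2/3

Stokes: integral_partial_R omega = integral_R d omega with d omega = (∂Q/∂x - ∂P/∂y) dx ∧ dy.
  ∂Q/∂x = -2*x + y
  ∂P/∂y = x - 6*y
  integrand = ∂Q/∂x - ∂P/∂y = -3*x + 7*y.
Integrating over R: integral_0^1 integral_0^{1-x} (-3*x + 7*y) dy dx = 2/3.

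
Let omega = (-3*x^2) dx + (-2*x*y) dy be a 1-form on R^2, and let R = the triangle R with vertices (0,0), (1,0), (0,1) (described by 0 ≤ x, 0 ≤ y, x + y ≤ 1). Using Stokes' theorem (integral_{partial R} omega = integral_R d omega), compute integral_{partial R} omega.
integral_(partial R) omega = -1/3

Stokes: integral_partial_R omega = integral_R d omega with d omega = (∂Q/∂x - ∂P/∂y) dx ∧ dy.
  ∂Q/∂x = -2*y
  ∂P/∂y = 0
  integrand = ∂Q/∂x - ∂P/∂y = -2*y.
Integrating over R: integral_0^1 integral_0^{1-x} (-2*y) dy dx = -1/3.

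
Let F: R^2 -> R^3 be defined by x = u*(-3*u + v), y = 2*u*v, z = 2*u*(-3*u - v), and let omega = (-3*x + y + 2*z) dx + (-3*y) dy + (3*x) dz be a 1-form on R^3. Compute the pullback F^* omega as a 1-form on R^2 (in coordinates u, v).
F^* omega = (u*(126*u^2 + 9*u*v - 23*v^2)) du + (u^2*(15*u - 23*v)) dv

Using F^*(f dg) = (f ∘ F) d(g ∘ F), substitute each coordinate x_i by F_i(u, v) in f_i, and replace dx_i by d F_i = (∂F_i/∂u) du + (∂F_i/∂v) dv.
  For the x component: f_1(F) = u*(-3*u - 5*v); d F_1 = (-6*u + v) du + (u) dv
  For the y component: f_2(F) = -6*u*v; d F_2 = (2*v) du + (2*u) dv
  For the z component: f_3(F) = 3*u*(-3*u + v); d F_3 = (-12*u - 2*v) du + (-2*u) dv
Combining and collecting du, dv coefficients:
  coeff of du: u*(126*u^2 + 9*u*v - 23*v^2)
  coeff of dv: u^2*(15*u - 23*v)
F^* omega = (u*(126*u^2 + 9*u*v - 23*v^2)) du + (u^2*(15*u - 23*v)) dv.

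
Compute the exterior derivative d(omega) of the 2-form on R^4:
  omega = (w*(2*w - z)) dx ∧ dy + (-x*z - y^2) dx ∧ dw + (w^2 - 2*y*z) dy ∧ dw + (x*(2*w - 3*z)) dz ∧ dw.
d(omega) = (-w) dx ∧ dy ∧ dz + (4*w + 2*y - z) dx ∧ dy ∧ dw + (2*w + x - 3*z) dx ∧ dz ∧ dw + (2*y) dy ∧ dz ∧ dw

For a 2-form omega = sum_{i<j} g_{ij} dx_i ∧ dx_j, the exterior derivative is
  d(omega) = sum_{i<j} d(g_{ij}) ∧ dx_i ∧ dx_j = sum_{i<j, k} (∂g_{ij}/∂x_k) dx_k ∧ dx_i ∧ dx_j.
Expand each term, using dx_k ∧ dx_i ∧ dx_j = sgn(permutation) dx_{(a)} ∧ dx_{(b)} ∧ dx_{(c)} with (a < b < c) sorted:
  d(w*(2*w - z)) includes (∂/∂z)(w*(2*w - z)) dz = (-w) dz, which multiplied by dx ∧ dy gives (-w) dx ∧ dy ∧ dz
  d(w*(2*w - z)) includes (∂/∂w)(w*(2*w - z)) dw = (4*w - z) dw, which multiplied by dx ∧ dy gives (4*w - z) dx ∧ dy ∧ dw
  d(-x*z - y^2) includes (∂/∂y)(-x*z - y^2) dy = (-2*y) dy, which multiplied by dx ∧ dw gives (2*y) dx ∧ dy ∧ dw
  d(-x*z - y^2) includes (∂/∂z)(-x*z - y^2) dz = (-x) dz, which multiplied by dx ∧ dw gives (x) dx ∧ dz ∧ dw
  d(w^2 - 2*y*z) includes (∂/∂z)(w^2 - 2*y*z) dz = (-2*y) dz, which multiplied by dy ∧ dw gives (2*y) dy ∧ dz ∧ dw
  d(x*(2*w - 3*z)) includes (∂/∂x)(x*(2*w - 3*z)) dx = (2*w - 3*z) dx, which multiplied by dz ∧ dw gives (2*w - 3*z) dx ∧ dz ∧ dw
Collecting like 3-forms: d(omega) = (-w) dx ∧ dy ∧ dz + (4*w + 2*y - z) dx ∧ dy ∧ dw + (2*w + x - 3*z) dx ∧ dz ∧ dw + (2*y) dy ∧ dz ∧ dw.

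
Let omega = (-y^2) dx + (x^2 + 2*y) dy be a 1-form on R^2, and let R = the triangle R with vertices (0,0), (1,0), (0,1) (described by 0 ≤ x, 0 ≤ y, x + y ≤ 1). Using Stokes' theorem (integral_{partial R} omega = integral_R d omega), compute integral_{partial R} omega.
integral_(partial R) omega = 2/3

Stokes: integral_partial_R omega = integral_R d omega with d omega = (∂Q/∂x - ∂P/∂y) dx ∧ dy.
  ∂Q/∂x = 2*x
  ∂P/∂y = -2*y
  integrand = ∂Q/∂x - ∂P/∂y = 2*x + 2*y.
Integrating over R: integral_0^1 integral_0^{1-x} (2*x + 2*y) dy dx = 2/3.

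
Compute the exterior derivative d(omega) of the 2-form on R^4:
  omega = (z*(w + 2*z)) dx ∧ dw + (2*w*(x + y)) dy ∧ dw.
d(omega) = (-w - 4*z) dx ∧ dz ∧ dw + (2*w) dx ∧ dy ∧ dw

For a 2-form omega = sum_{i<j} g_{ij} dx_i ∧ dx_j, the exterior derivative is
  d(omega) = sum_{i<j} d(g_{ij}) ∧ dx_i ∧ dx_j = sum_{i<j, k} (∂g_{ij}/∂x_k) dx_k ∧ dx_i ∧ dx_j.
Expand each term, using dx_k ∧ dx_i ∧ dx_j = sgn(permutation) dx_{(a)} ∧ dx_{(b)} ∧ dx_{(c)} with (a < b < c) sorted:
  d(z*(w + 2*z)) includes (∂/∂z)(z*(w + 2*z)) dz = (w + 4*z) dz, which multiplied by dx ∧ dw gives (-w - 4*z) dx ∧ dz ∧ dw
  d(2*w*(x + y)) includes (∂/∂x)(2*w*(x + y)) dx = (2*w) dx, which multiplied by dy ∧ dw gives (2*w) dx ∧ dy ∧ dw
Collecting like 3-forms: d(omega) = (-w - 4*z) dx ∧ dz ∧ dw + (2*w) dx ∧ dy ∧ dw.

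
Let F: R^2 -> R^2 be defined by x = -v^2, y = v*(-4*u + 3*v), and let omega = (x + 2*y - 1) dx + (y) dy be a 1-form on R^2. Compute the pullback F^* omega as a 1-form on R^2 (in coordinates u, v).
F^* omega = (v^2*(16*u - 12*v)) du + (2*v*(8*u^2 - 10*u*v + 4*v^2 + 1)) dv

Using F^*(f dg) = (f ∘ F) d(g ∘ F), substitute each coordinate x_i by F_i(u, v) in f_i, and replace dx_i by d F_i = (∂F_i/∂u) du + (∂F_i/∂v) dv.
  For the x component: f_1(F) = -8*u*v + 5*v^2 - 1; d F_1 = (0) du + (-2*v) dv
  For the y component: f_2(F) = v*(-4*u + 3*v); d F_2 = (-4*v) du + (-4*u + 6*v) dv
Combining and collecting du, dv coefficients:
  coeff of du: v^2*(16*u - 12*v)
  coeff of dv: 2*v*(8*u^2 - 10*u*v + 4*v^2 + 1)
F^* omega = (v^2*(16*u - 12*v)) du + (2*v*(8*u^2 - 10*u*v + 4*v^2 + 1)) dv.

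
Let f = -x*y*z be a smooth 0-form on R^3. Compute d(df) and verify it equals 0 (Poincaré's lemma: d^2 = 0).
d(df) = 0

Step 1: df = sum_i (∂f/∂x_i) dx_i = (-y*z) dx + (-x*z) dy + (-x*y) dz.
Step 2: Apply d again. Using the 1-form formula, the coefficient of dx ∧ dy in d(df) is ∂^2 f/∂x ∂y - ∂^2 f/∂y ∂x = (-z) - (-z) = 0 (equality of mixed partials for smooth f).
Similarly for dx ∧ dz and dy ∧ dz — all coefficients vanish. So d(df) = 0.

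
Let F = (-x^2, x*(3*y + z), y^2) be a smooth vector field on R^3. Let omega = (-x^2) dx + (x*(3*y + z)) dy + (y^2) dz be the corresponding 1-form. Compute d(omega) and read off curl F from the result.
d(omega) = (-x + 2*y) dy ∧ dz + (0) dz ∧ dx + (3*y + z) dx ∧ dy; curl F = (-x + 2*y, 0, 3*y + z)

d omega = sum_{i<j} (∂f_j/∂x_i - ∂f_i/∂x_j) dx_i ∧ dx_j. Under the identification (dy ∧ dz, dz ∧ dx, dx ∧ dy) ↔ (e_x, e_y, e_z), the coefficients are exactly the components of curl F. Compute:
  ∂R/∂y - ∂Q/∂z = (2*y) - (x) = -x + 2*y
  ∂P/∂z - ∂R/∂x = (0) - (0) = 0
  ∂Q/∂x - ∂P/∂y = (3*y + z) - (0) = 3*y + z.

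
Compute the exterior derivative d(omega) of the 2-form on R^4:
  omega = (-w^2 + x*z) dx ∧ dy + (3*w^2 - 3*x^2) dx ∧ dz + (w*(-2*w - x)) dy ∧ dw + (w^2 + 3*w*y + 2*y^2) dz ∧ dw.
d(omega) = (x) dx ∧ dy ∧ dz + (-3*w) dx ∧ dy ∧ dw + (6*w) dx ∧ dz ∧ dw + (3*w + 4*y) dy ∧ dz ∧ dw

For a 2-form omega = sum_{i<j} g_{ij} dx_i ∧ dx_j, the exterior derivative is
  d(omega) = sum_{i<j} d(g_{ij}) ∧ dx_i ∧ dx_j = sum_{i<j, k} (∂g_{ij}/∂x_k) dx_k ∧ dx_i ∧ dx_j.
Expand each term, using dx_k ∧ dx_i ∧ dx_j = sgn(permutation) dx_{(a)} ∧ dx_{(b)} ∧ dx_{(c)} with (a < b < c) sorted:
  d(-w^2 + x*z) includes (∂/∂z)(-w^2 + x*z) dz = (x) dz, which multiplied by dx ∧ dy gives (x) dx ∧ dy ∧ dz
  d(-w^2 + x*z) includes (∂/∂w)(-w^2 + x*z) dw = (-2*w) dw, which multiplied by dx ∧ dy gives (-2*w) dx ∧ dy ∧ dw
  d(3*w^2 - 3*x^2) includes (∂/∂w)(3*w^2 - 3*x^2) dw = (6*w) dw, which multiplied by dx ∧ dz gives (6*w) dx ∧ dz ∧ dw
  d(w*(-2*w - x)) includes (∂/∂x)(w*(-2*w - x)) dx = (-w) dx, which multiplied by dy ∧ dw gives (-w) dx ∧ dy ∧ dw
  d(w^2 + 3*w*y + 2*y^2) includes (∂/∂y)(w^2 + 3*w*y + 2*y^2) dy = (3*w + 4*y) dy, which multiplied by dz ∧ dw gives (3*w + 4*y) dy ∧ dz ∧ dw
Collecting like 3-forms: d(omega) = (x) dx ∧ dy ∧ dz + (-3*w) dx ∧ dy ∧ dw + (6*w) dx ∧ dz ∧ dw + (3*w + 4*y) dy ∧ dz ∧ dw.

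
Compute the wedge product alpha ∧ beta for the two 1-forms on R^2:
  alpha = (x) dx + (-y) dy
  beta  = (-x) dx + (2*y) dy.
alpha ∧ beta = (x*y) dx ∧ dy

Distribute the wedge, using dx_i ∧ dx_j = -dx_j ∧ dx_i and dx_i ∧ dx_i = 0. For each pair (i, j) with i < j, the coefficient of dx_i ∧ dx_j in alpha ∧ beta is (alpha_i * beta_j - alpha_j * beta_i). Collecting: alpha ∧ beta = (x*y) dx ∧ dy.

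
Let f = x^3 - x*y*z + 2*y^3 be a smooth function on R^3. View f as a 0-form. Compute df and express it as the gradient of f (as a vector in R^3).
df = (3*x^2 - y*z) dx + (-x*z + 6*y^2) dy + (-x*y) dz; grad f = (3*x^2 - y*z, -x*z + 6*y^2, -x*y)

For a 0-form f, d f = (∂f/∂x) dx + (∂f/∂y) dy + (∂f/∂z) dz. The components of the vector representation are exactly the entries of grad f in Cartesian coordinates:
  ∂f/∂x = 3*x^2 - y*z
  ∂f/∂y = -x*z + 6*y^2
  ∂f/∂z = -x*y.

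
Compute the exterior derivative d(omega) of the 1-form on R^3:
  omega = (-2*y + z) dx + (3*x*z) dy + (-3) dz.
d(omega) = (3*z + 2) dx ∧ dy + (-1) dx ∧ dz + (-3*x) dy ∧ dz

For a 1-form omega = sum_i f_i dx_i, the exterior derivative is
  d(omega) = sum_{i < j} (∂f_j/∂x_i - ∂f_i/∂x_j) dx_i ∧ dx_j.
  coefficient of dx ∧ dy: ∂f_2/∂x - ∂f_1/∂y = ∂(3*x*z)/∂x - ∂(-2*y + z)/∂y = 3*z + 2
  coefficient of dx ∧ dz: ∂f_3/∂x - ∂f_1/∂z = ∂(-3)/∂x - ∂(-2*y + z)/∂z = -1
  coefficient of dy ∧ dz: ∂f_3/∂y - ∂f_2/∂z = ∂(-3)/∂y - ∂(3*x*z)/∂z = -3*x
Assembling: d(omega) = (3*z + 2) dx ∧ dy + (-1) dx ∧ dz + (-3*x) dy ∧ dz.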